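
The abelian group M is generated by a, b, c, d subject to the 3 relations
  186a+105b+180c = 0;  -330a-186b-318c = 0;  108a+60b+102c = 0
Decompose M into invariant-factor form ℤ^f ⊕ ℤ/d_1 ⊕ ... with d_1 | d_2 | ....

Answer: M ≅ ℤ^1 ⊕ ℤ/3 ⊕ ℤ/6 ⊕ ℤ/6

Derivation:
rank_ℚ(R)=3; free=4−3=1
SNF(R) diag = [3, 6, 6] → torsion [3, 6, 6]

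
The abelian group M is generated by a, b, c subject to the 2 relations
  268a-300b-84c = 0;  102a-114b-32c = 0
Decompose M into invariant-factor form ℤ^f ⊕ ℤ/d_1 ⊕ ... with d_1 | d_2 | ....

rank_ℚ(R)=2; free=3−2=1
SNF(R) diag = [2, 4] → torsion [2, 4]

Answer: M ≅ ℤ^1 ⊕ ℤ/2 ⊕ ℤ/4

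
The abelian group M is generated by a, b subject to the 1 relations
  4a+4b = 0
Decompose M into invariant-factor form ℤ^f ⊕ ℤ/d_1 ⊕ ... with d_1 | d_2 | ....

Answer: M ≅ ℤ^1 ⊕ ℤ/4

Derivation:
rank_ℚ(R)=1; free=2−1=1
SNF(R) diag = [4] → torsion [4]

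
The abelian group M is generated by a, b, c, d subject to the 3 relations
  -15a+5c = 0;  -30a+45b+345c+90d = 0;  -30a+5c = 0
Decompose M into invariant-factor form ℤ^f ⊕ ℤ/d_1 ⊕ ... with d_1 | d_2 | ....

Answer: M ≅ ℤ^1 ⊕ ℤ/5 ⊕ ℤ/15 ⊕ ℤ/45

Derivation:
rank_ℚ(R)=3; free=4−3=1
SNF(R) diag = [5, 15, 45] → torsion [5, 15, 45]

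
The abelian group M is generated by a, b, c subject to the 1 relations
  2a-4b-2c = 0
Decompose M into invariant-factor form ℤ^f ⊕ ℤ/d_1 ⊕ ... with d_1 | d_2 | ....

Answer: M ≅ ℤ^2 ⊕ ℤ/2

Derivation:
rank_ℚ(R)=1; free=3−1=2
SNF(R) diag = [2] → torsion [2]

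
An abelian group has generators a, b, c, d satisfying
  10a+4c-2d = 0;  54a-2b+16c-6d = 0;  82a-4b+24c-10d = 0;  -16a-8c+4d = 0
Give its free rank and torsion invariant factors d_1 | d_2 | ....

Answer: M ≅ ℤ/2 ⊕ ℤ/2 ⊕ ℤ/4 ⊕ ℤ/4

Derivation:
rank_ℚ(R)=4; free=4−4=0
SNF(R) diag = [2, 2, 4, 4] → torsion [2, 2, 4, 4]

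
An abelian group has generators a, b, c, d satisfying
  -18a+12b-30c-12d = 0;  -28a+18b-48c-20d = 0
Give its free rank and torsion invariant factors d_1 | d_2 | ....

Answer: M ≅ ℤ^2 ⊕ ℤ/2 ⊕ ℤ/6

Derivation:
rank_ℚ(R)=2; free=4−2=2
SNF(R) diag = [2, 6] → torsion [2, 6]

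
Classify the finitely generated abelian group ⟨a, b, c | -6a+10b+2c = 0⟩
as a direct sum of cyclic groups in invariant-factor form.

Answer: M ≅ ℤ^2 ⊕ ℤ/2

Derivation:
rank_ℚ(R)=1; free=3−1=2
SNF(R) diag = [2] → torsion [2]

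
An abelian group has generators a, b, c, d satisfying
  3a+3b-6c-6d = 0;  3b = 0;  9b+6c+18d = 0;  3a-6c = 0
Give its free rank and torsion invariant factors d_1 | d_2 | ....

Answer: M ≅ ℤ/3 ⊕ ℤ/3 ⊕ ℤ/6 ⊕ ℤ/6

Derivation:
rank_ℚ(R)=4; free=4−4=0
SNF(R) diag = [3, 3, 6, 6] → torsion [3, 3, 6, 6]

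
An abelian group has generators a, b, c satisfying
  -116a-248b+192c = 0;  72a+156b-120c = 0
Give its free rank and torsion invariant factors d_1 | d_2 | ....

Answer: M ≅ ℤ^1 ⊕ ℤ/4 ⊕ ℤ/12

Derivation:
rank_ℚ(R)=2; free=3−2=1
SNF(R) diag = [4, 12] → torsion [4, 12]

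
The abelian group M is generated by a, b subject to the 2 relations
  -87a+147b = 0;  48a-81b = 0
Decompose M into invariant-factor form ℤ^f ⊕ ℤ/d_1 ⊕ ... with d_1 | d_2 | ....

Answer: M ≅ ℤ/3 ⊕ ℤ/3

Derivation:
rank_ℚ(R)=2; free=2−2=0
SNF(R) diag = [3, 3] → torsion [3, 3]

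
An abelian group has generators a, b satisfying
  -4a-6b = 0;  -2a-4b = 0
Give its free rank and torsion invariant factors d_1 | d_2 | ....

rank_ℚ(R)=2; free=2−2=0
SNF(R) diag = [2, 2] → torsion [2, 2]

Answer: M ≅ ℤ/2 ⊕ ℤ/2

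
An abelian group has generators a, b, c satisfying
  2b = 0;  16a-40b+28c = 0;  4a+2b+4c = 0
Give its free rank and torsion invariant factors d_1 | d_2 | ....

Answer: M ≅ ℤ/2 ⊕ ℤ/4 ⊕ ℤ/12

Derivation:
rank_ℚ(R)=3; free=3−3=0
SNF(R) diag = [2, 4, 12] → torsion [2, 4, 12]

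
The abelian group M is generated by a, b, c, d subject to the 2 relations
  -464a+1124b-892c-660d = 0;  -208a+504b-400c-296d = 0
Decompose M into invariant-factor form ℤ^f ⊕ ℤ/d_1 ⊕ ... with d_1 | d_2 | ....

Answer: M ≅ ℤ^2 ⊕ ℤ/4 ⊕ ℤ/8

Derivation:
rank_ℚ(R)=2; free=4−2=2
SNF(R) diag = [4, 8] → torsion [4, 8]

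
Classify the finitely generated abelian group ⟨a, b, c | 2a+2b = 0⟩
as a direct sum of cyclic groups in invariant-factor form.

Answer: M ≅ ℤ^2 ⊕ ℤ/2

Derivation:
rank_ℚ(R)=1; free=3−1=2
SNF(R) diag = [2] → torsion [2]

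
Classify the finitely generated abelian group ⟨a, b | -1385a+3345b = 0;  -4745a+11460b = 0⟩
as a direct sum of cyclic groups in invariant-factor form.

rank_ℚ(R)=2; free=2−2=0
SNF(R) diag = [5, 15] → torsion [5, 15]

Answer: M ≅ ℤ/5 ⊕ ℤ/15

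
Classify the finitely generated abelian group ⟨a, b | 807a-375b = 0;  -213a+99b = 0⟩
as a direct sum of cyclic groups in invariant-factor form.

Answer: M ≅ ℤ/3 ⊕ ℤ/6

Derivation:
rank_ℚ(R)=2; free=2−2=0
SNF(R) diag = [3, 6] → torsion [3, 6]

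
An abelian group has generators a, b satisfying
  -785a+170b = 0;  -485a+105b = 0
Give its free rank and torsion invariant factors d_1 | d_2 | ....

rank_ℚ(R)=2; free=2−2=0
SNF(R) diag = [5, 5] → torsion [5, 5]

Answer: M ≅ ℤ/5 ⊕ ℤ/5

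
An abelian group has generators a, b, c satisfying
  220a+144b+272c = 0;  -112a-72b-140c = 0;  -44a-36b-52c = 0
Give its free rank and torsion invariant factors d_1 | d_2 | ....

Answer: M ≅ ℤ/4 ⊕ ℤ/12 ⊕ ℤ/36

Derivation:
rank_ℚ(R)=3; free=3−3=0
SNF(R) diag = [4, 12, 36] → torsion [4, 12, 36]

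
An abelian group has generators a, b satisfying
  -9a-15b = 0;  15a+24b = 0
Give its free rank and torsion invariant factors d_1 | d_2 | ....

Answer: M ≅ ℤ/3 ⊕ ℤ/3

Derivation:
rank_ℚ(R)=2; free=2−2=0
SNF(R) diag = [3, 3] → torsion [3, 3]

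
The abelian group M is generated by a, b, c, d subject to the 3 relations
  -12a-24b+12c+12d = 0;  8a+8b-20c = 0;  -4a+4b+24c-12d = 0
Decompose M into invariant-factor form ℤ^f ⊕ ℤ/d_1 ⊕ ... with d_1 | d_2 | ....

Answer: M ≅ ℤ^1 ⊕ ℤ/4 ⊕ ℤ/4 ⊕ ℤ/12

Derivation:
rank_ℚ(R)=3; free=4−3=1
SNF(R) diag = [4, 4, 12] → torsion [4, 4, 12]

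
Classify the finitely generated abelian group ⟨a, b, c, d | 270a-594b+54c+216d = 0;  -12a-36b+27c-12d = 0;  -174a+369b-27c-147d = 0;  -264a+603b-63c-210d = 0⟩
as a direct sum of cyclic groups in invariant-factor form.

Answer: M ≅ ℤ/3 ⊕ ℤ/9 ⊕ ℤ/27 ⊕ ℤ/54

Derivation:
rank_ℚ(R)=4; free=4−4=0
SNF(R) diag = [3, 9, 27, 54] → torsion [3, 9, 27, 54]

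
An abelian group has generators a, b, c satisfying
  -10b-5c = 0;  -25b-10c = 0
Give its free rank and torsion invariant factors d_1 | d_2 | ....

Answer: M ≅ ℤ^1 ⊕ ℤ/5 ⊕ ℤ/5

Derivation:
rank_ℚ(R)=2; free=3−2=1
SNF(R) diag = [5, 5] → torsion [5, 5]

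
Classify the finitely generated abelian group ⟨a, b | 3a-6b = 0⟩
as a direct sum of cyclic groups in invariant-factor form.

rank_ℚ(R)=1; free=2−1=1
SNF(R) diag = [3] → torsion [3]

Answer: M ≅ ℤ^1 ⊕ ℤ/3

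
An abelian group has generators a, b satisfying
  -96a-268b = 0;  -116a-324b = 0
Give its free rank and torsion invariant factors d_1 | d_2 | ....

rank_ℚ(R)=2; free=2−2=0
SNF(R) diag = [4, 4] → torsion [4, 4]

Answer: M ≅ ℤ/4 ⊕ ℤ/4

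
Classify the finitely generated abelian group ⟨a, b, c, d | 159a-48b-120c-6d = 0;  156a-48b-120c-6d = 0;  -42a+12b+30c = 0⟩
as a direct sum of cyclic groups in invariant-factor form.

Answer: M ≅ ℤ^1 ⊕ ℤ/3 ⊕ ℤ/6 ⊕ ℤ/6

Derivation:
rank_ℚ(R)=3; free=4−3=1
SNF(R) diag = [3, 6, 6] → torsion [3, 6, 6]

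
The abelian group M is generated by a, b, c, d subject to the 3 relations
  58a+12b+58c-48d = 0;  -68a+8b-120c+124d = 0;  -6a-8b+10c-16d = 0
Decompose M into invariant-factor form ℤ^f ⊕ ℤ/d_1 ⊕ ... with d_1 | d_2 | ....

rank_ℚ(R)=3; free=4−3=1
SNF(R) diag = [2, 4, 12] → torsion [2, 4, 12]

Answer: M ≅ ℤ^1 ⊕ ℤ/2 ⊕ ℤ/4 ⊕ ℤ/12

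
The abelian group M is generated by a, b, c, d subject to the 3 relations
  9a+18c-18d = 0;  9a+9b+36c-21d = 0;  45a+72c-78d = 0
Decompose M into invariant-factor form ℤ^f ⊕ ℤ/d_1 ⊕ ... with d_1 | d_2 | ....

Answer: M ≅ ℤ^1 ⊕ ℤ/3 ⊕ ℤ/9 ⊕ ℤ/18

Derivation:
rank_ℚ(R)=3; free=4−3=1
SNF(R) diag = [3, 9, 18] → torsion [3, 9, 18]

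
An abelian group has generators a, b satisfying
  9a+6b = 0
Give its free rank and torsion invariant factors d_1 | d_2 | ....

rank_ℚ(R)=1; free=2−1=1
SNF(R) diag = [3] → torsion [3]

Answer: M ≅ ℤ^1 ⊕ ℤ/3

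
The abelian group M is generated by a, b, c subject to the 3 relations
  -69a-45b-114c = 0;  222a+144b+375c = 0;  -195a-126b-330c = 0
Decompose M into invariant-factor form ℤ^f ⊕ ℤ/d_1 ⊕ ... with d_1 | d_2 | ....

rank_ℚ(R)=3; free=3−3=0
SNF(R) diag = [3, 9, 9] → torsion [3, 9, 9]

Answer: M ≅ ℤ/3 ⊕ ℤ/9 ⊕ ℤ/9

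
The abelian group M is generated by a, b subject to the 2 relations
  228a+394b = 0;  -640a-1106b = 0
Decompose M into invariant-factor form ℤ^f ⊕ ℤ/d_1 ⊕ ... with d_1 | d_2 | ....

rank_ℚ(R)=2; free=2−2=0
SNF(R) diag = [2, 4] → torsion [2, 4]

Answer: M ≅ ℤ/2 ⊕ ℤ/4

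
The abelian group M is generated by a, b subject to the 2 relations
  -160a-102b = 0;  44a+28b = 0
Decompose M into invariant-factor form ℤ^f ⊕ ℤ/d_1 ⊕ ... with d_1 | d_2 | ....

rank_ℚ(R)=2; free=2−2=0
SNF(R) diag = [2, 4] → torsion [2, 4]

Answer: M ≅ ℤ/2 ⊕ ℤ/4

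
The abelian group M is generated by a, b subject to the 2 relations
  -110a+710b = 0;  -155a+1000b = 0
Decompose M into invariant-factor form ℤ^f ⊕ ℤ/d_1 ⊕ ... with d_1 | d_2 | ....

Answer: M ≅ ℤ/5 ⊕ ℤ/10

Derivation:
rank_ℚ(R)=2; free=2−2=0
SNF(R) diag = [5, 10] → torsion [5, 10]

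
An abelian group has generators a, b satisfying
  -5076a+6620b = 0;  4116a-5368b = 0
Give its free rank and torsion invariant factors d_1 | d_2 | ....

Answer: M ≅ ℤ/4 ⊕ ℤ/12

Derivation:
rank_ℚ(R)=2; free=2−2=0
SNF(R) diag = [4, 12] → torsion [4, 12]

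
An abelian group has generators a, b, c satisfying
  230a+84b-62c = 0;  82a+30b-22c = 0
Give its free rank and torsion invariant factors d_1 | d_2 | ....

rank_ℚ(R)=2; free=3−2=1
SNF(R) diag = [2, 6] → torsion [2, 6]

Answer: M ≅ ℤ^1 ⊕ ℤ/2 ⊕ ℤ/6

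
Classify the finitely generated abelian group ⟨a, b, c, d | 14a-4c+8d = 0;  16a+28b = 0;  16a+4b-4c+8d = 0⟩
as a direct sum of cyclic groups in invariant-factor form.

Answer: M ≅ ℤ^1 ⊕ ℤ/2 ⊕ ℤ/4 ⊕ ℤ/4

Derivation:
rank_ℚ(R)=3; free=4−3=1
SNF(R) diag = [2, 4, 4] → torsion [2, 4, 4]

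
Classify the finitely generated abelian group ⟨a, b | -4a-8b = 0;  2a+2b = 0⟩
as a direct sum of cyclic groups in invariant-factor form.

rank_ℚ(R)=2; free=2−2=0
SNF(R) diag = [2, 4] → torsion [2, 4]

Answer: M ≅ ℤ/2 ⊕ ℤ/4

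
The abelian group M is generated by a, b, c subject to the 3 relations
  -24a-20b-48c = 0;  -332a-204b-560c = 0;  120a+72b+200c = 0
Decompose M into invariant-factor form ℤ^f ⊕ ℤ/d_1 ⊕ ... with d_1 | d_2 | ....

Answer: M ≅ ℤ/4 ⊕ ℤ/4 ⊕ ℤ/8

Derivation:
rank_ℚ(R)=3; free=3−3=0
SNF(R) diag = [4, 4, 8] → torsion [4, 4, 8]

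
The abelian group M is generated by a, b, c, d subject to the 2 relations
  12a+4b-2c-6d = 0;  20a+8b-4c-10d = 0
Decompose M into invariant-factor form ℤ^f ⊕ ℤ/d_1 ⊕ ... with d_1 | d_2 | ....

Answer: M ≅ ℤ^2 ⊕ ℤ/2 ⊕ ℤ/2

Derivation:
rank_ℚ(R)=2; free=4−2=2
SNF(R) diag = [2, 2] → torsion [2, 2]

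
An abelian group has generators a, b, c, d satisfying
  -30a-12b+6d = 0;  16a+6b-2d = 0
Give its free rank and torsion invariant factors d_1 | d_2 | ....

Answer: M ≅ ℤ^2 ⊕ ℤ/2 ⊕ ℤ/6

Derivation:
rank_ℚ(R)=2; free=4−2=2
SNF(R) diag = [2, 6] → torsion [2, 6]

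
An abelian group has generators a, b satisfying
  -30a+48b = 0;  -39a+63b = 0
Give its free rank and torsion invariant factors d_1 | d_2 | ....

Answer: M ≅ ℤ/3 ⊕ ℤ/6

Derivation:
rank_ℚ(R)=2; free=2−2=0
SNF(R) diag = [3, 6] → torsion [3, 6]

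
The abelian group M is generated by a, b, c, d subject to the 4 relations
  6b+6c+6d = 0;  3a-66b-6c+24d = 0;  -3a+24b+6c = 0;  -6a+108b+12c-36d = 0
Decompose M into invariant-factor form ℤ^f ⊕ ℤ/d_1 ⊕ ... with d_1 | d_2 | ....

rank_ℚ(R)=4; free=4−4=0
SNF(R) diag = [3, 6, 6, 12] → torsion [3, 6, 6, 12]

Answer: M ≅ ℤ/3 ⊕ ℤ/6 ⊕ ℤ/6 ⊕ ℤ/12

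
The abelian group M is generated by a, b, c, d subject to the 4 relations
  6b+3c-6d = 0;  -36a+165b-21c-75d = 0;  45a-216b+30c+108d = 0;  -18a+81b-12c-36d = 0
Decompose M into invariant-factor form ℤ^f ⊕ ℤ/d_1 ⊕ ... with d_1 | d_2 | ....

rank_ℚ(R)=4; free=4−4=0
SNF(R) diag = [3, 3, 9, 9] → torsion [3, 3, 9, 9]

Answer: M ≅ ℤ/3 ⊕ ℤ/3 ⊕ ℤ/9 ⊕ ℤ/9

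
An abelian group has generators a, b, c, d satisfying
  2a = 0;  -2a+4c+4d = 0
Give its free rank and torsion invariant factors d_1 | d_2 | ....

rank_ℚ(R)=2; free=4−2=2
SNF(R) diag = [2, 4] → torsion [2, 4]

Answer: M ≅ ℤ^2 ⊕ ℤ/2 ⊕ ℤ/4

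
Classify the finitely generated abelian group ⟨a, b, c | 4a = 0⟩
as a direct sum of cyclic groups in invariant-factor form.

rank_ℚ(R)=1; free=3−1=2
SNF(R) diag = [4] → torsion [4]

Answer: M ≅ ℤ^2 ⊕ ℤ/4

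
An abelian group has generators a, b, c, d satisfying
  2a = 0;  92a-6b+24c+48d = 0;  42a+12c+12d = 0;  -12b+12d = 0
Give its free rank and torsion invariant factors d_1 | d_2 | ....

rank_ℚ(R)=4; free=4−4=0
SNF(R) diag = [2, 6, 12, 36] → torsion [2, 6, 12, 36]

Answer: M ≅ ℤ/2 ⊕ ℤ/6 ⊕ ℤ/12 ⊕ ℤ/36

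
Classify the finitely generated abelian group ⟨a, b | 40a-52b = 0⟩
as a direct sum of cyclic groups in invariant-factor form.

rank_ℚ(R)=1; free=2−1=1
SNF(R) diag = [4] → torsion [4]

Answer: M ≅ ℤ^1 ⊕ ℤ/4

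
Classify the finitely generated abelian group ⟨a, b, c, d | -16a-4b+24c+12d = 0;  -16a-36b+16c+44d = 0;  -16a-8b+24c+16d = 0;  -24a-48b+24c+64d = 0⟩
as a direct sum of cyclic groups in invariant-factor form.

Answer: M ≅ ℤ/4 ⊕ ℤ/8 ⊕ ℤ/8 ⊕ ℤ/8

Derivation:
rank_ℚ(R)=4; free=4−4=0
SNF(R) diag = [4, 8, 8, 8] → torsion [4, 8, 8, 8]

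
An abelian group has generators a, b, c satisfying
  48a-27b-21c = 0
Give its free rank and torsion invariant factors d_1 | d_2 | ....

rank_ℚ(R)=1; free=3−1=2
SNF(R) diag = [3] → torsion [3]

Answer: M ≅ ℤ^2 ⊕ ℤ/3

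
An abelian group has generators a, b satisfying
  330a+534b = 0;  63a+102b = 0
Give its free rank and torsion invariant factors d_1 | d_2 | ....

Answer: M ≅ ℤ/3 ⊕ ℤ/6

Derivation:
rank_ℚ(R)=2; free=2−2=0
SNF(R) diag = [3, 6] → torsion [3, 6]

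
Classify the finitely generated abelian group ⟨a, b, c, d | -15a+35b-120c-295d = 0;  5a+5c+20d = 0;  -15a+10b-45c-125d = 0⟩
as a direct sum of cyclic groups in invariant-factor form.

rank_ℚ(R)=3; free=4−3=1
SNF(R) diag = [5, 5, 15] → torsion [5, 5, 15]

Answer: M ≅ ℤ^1 ⊕ ℤ/5 ⊕ ℤ/5 ⊕ ℤ/15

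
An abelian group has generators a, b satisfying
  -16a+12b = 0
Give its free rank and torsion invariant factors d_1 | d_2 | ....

rank_ℚ(R)=1; free=2−1=1
SNF(R) diag = [4] → torsion [4]

Answer: M ≅ ℤ^1 ⊕ ℤ/4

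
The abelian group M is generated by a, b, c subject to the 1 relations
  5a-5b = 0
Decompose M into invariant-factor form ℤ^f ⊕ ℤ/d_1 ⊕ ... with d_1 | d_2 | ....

Answer: M ≅ ℤ^2 ⊕ ℤ/5

Derivation:
rank_ℚ(R)=1; free=3−1=2
SNF(R) diag = [5] → torsion [5]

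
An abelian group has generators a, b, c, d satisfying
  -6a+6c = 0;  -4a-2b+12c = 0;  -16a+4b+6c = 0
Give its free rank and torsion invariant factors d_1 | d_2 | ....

Answer: M ≅ ℤ^1 ⊕ ℤ/2 ⊕ ℤ/6 ⊕ ℤ/6

Derivation:
rank_ℚ(R)=3; free=4−3=1
SNF(R) diag = [2, 6, 6] → torsion [2, 6, 6]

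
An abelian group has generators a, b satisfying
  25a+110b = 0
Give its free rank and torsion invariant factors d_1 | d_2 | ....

rank_ℚ(R)=1; free=2−1=1
SNF(R) diag = [5] → torsion [5]

Answer: M ≅ ℤ^1 ⊕ ℤ/5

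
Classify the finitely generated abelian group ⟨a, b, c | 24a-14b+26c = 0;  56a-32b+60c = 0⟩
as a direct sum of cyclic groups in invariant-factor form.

Answer: M ≅ ℤ^1 ⊕ ℤ/2 ⊕ ℤ/4

Derivation:
rank_ℚ(R)=2; free=3−2=1
SNF(R) diag = [2, 4] → torsion [2, 4]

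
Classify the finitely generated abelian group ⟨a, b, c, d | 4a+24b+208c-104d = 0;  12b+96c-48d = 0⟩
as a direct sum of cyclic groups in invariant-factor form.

rank_ℚ(R)=2; free=4−2=2
SNF(R) diag = [4, 12] → torsion [4, 12]

Answer: M ≅ ℤ^2 ⊕ ℤ/4 ⊕ ℤ/12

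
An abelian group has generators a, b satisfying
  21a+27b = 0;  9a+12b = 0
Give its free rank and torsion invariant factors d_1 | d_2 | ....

Answer: M ≅ ℤ/3 ⊕ ℤ/3

Derivation:
rank_ℚ(R)=2; free=2−2=0
SNF(R) diag = [3, 3] → torsion [3, 3]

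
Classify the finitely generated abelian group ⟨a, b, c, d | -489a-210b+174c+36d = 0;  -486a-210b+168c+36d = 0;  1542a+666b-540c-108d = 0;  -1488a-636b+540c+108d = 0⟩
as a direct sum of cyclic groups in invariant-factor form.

rank_ℚ(R)=4; free=4−4=0
SNF(R) diag = [3, 6, 12, 36] → torsion [3, 6, 12, 36]

Answer: M ≅ ℤ/3 ⊕ ℤ/6 ⊕ ℤ/12 ⊕ ℤ/36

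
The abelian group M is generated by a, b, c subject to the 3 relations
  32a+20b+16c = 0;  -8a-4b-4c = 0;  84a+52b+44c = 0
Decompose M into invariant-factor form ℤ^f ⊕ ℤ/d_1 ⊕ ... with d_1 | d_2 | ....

rank_ℚ(R)=3; free=3−3=0
SNF(R) diag = [4, 4, 4] → torsion [4, 4, 4]

Answer: M ≅ ℤ/4 ⊕ ℤ/4 ⊕ ℤ/4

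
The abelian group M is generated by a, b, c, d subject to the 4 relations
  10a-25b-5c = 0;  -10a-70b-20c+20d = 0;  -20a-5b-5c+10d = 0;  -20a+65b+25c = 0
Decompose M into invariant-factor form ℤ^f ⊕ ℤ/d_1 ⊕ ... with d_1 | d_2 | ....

Answer: M ≅ ℤ/5 ⊕ ℤ/10 ⊕ ℤ/10 ⊕ ℤ/30

Derivation:
rank_ℚ(R)=4; free=4−4=0
SNF(R) diag = [5, 10, 10, 30] → torsion [5, 10, 10, 30]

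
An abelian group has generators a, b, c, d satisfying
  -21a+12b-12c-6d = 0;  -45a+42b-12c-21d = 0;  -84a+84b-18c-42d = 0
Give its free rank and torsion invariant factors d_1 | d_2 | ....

Answer: M ≅ ℤ^1 ⊕ ℤ/3 ⊕ ℤ/3 ⊕ ℤ/6

Derivation:
rank_ℚ(R)=3; free=4−3=1
SNF(R) diag = [3, 3, 6] → torsion [3, 3, 6]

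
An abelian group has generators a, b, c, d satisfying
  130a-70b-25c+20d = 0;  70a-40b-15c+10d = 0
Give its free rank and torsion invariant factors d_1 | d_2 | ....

Answer: M ≅ ℤ^2 ⊕ ℤ/5 ⊕ ℤ/10

Derivation:
rank_ℚ(R)=2; free=4−2=2
SNF(R) diag = [5, 10] → torsion [5, 10]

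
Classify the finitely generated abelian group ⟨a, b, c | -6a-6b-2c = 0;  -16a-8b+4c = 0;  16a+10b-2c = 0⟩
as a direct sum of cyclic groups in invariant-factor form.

Answer: M ≅ ℤ/2 ⊕ ℤ/2 ⊕ ℤ/4

Derivation:
rank_ℚ(R)=3; free=3−3=0
SNF(R) diag = [2, 2, 4] → torsion [2, 2, 4]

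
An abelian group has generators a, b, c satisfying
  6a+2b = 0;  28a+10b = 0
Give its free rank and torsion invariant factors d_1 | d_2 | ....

Answer: M ≅ ℤ^1 ⊕ ℤ/2 ⊕ ℤ/2

Derivation:
rank_ℚ(R)=2; free=3−2=1
SNF(R) diag = [2, 2] → torsion [2, 2]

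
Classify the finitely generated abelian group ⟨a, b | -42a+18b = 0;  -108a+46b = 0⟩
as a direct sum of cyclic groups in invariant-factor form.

rank_ℚ(R)=2; free=2−2=0
SNF(R) diag = [2, 6] → torsion [2, 6]

Answer: M ≅ ℤ/2 ⊕ ℤ/6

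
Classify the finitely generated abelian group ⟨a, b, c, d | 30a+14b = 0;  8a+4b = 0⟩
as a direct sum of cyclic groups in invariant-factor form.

Answer: M ≅ ℤ^2 ⊕ ℤ/2 ⊕ ℤ/4

Derivation:
rank_ℚ(R)=2; free=4−2=2
SNF(R) diag = [2, 4] → torsion [2, 4]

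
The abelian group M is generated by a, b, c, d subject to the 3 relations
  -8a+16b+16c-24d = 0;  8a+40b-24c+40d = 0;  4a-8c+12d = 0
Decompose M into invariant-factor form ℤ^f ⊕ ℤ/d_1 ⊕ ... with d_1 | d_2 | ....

rank_ℚ(R)=3; free=4−3=1
SNF(R) diag = [4, 8, 16] → torsion [4, 8, 16]

Answer: M ≅ ℤ^1 ⊕ ℤ/4 ⊕ ℤ/8 ⊕ ℤ/16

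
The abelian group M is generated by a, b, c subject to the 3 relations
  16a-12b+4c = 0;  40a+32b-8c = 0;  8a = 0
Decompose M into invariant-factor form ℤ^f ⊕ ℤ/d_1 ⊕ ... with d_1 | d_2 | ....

rank_ℚ(R)=3; free=3−3=0
SNF(R) diag = [4, 8, 8] → torsion [4, 8, 8]

Answer: M ≅ ℤ/4 ⊕ ℤ/8 ⊕ ℤ/8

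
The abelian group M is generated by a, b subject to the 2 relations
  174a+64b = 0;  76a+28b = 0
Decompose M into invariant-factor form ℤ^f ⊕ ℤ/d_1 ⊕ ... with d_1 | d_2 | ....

Answer: M ≅ ℤ/2 ⊕ ℤ/4

Derivation:
rank_ℚ(R)=2; free=2−2=0
SNF(R) diag = [2, 4] → torsion [2, 4]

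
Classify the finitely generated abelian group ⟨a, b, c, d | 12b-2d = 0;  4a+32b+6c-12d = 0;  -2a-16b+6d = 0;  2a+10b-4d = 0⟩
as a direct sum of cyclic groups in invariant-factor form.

Answer: M ≅ ℤ/2 ⊕ ℤ/2 ⊕ ℤ/6 ⊕ ℤ/6

Derivation:
rank_ℚ(R)=4; free=4−4=0
SNF(R) diag = [2, 2, 6, 6] → torsion [2, 2, 6, 6]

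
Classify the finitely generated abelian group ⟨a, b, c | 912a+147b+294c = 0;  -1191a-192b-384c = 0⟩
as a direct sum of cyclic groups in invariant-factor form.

rank_ℚ(R)=2; free=3−2=1
SNF(R) diag = [3, 9] → torsion [3, 9]

Answer: M ≅ ℤ^1 ⊕ ℤ/3 ⊕ ℤ/9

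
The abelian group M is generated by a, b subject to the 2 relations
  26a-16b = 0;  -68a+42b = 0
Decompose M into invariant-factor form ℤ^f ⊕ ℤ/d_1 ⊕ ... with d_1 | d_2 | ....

Answer: M ≅ ℤ/2 ⊕ ℤ/2

Derivation:
rank_ℚ(R)=2; free=2−2=0
SNF(R) diag = [2, 2] → torsion [2, 2]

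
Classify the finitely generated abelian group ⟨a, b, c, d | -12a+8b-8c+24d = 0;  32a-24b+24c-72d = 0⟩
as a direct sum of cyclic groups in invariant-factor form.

rank_ℚ(R)=2; free=4−2=2
SNF(R) diag = [4, 8] → torsion [4, 8]

Answer: M ≅ ℤ^2 ⊕ ℤ/4 ⊕ ℤ/8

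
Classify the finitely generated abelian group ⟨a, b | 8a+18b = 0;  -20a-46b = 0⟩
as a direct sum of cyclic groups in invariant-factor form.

Answer: M ≅ ℤ/2 ⊕ ℤ/4

Derivation:
rank_ℚ(R)=2; free=2−2=0
SNF(R) diag = [2, 4] → torsion [2, 4]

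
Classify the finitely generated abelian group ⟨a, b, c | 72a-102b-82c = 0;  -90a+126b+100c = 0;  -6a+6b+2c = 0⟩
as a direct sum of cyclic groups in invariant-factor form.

rank_ℚ(R)=3; free=3−3=0
SNF(R) diag = [2, 6, 6] → torsion [2, 6, 6]

Answer: M ≅ ℤ/2 ⊕ ℤ/6 ⊕ ℤ/6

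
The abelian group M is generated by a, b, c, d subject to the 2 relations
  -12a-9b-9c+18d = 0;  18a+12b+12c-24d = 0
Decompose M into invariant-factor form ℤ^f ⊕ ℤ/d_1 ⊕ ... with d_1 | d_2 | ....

Answer: M ≅ ℤ^2 ⊕ ℤ/3 ⊕ ℤ/6

Derivation:
rank_ℚ(R)=2; free=4−2=2
SNF(R) diag = [3, 6] → torsion [3, 6]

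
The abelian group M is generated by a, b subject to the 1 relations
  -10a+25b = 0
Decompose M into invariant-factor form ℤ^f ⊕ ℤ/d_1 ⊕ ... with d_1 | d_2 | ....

Answer: M ≅ ℤ^1 ⊕ ℤ/5

Derivation:
rank_ℚ(R)=1; free=2−1=1
SNF(R) diag = [5] → torsion [5]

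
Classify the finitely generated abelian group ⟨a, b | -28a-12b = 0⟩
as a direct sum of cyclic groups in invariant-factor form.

Answer: M ≅ ℤ^1 ⊕ ℤ/4

Derivation:
rank_ℚ(R)=1; free=2−1=1
SNF(R) diag = [4] → torsion [4]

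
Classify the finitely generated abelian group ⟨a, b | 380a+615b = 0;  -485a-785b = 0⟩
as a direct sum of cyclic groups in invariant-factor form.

rank_ℚ(R)=2; free=2−2=0
SNF(R) diag = [5, 5] → torsion [5, 5]

Answer: M ≅ ℤ/5 ⊕ ℤ/5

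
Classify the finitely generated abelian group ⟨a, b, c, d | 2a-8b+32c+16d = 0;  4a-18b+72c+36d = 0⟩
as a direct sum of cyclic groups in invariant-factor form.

Answer: M ≅ ℤ^2 ⊕ ℤ/2 ⊕ ℤ/2

Derivation:
rank_ℚ(R)=2; free=4−2=2
SNF(R) diag = [2, 2] → torsion [2, 2]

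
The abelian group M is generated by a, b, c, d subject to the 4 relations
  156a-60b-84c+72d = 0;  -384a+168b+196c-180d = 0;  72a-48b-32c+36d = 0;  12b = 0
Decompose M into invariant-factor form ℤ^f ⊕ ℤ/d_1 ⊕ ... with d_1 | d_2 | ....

Answer: M ≅ ℤ/4 ⊕ ℤ/12 ⊕ ℤ/12 ⊕ ℤ/36

Derivation:
rank_ℚ(R)=4; free=4−4=0
SNF(R) diag = [4, 12, 12, 36] → torsion [4, 12, 12, 36]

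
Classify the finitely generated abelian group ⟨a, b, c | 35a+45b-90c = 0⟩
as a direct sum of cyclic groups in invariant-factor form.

rank_ℚ(R)=1; free=3−1=2
SNF(R) diag = [5] → torsion [5]

Answer: M ≅ ℤ^2 ⊕ ℤ/5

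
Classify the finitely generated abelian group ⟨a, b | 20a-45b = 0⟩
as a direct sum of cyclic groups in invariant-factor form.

rank_ℚ(R)=1; free=2−1=1
SNF(R) diag = [5] → torsion [5]

Answer: M ≅ ℤ^1 ⊕ ℤ/5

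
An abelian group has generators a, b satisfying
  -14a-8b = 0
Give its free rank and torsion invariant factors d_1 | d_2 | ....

Answer: M ≅ ℤ^1 ⊕ ℤ/2

Derivation:
rank_ℚ(R)=1; free=2−1=1
SNF(R) diag = [2] → torsion [2]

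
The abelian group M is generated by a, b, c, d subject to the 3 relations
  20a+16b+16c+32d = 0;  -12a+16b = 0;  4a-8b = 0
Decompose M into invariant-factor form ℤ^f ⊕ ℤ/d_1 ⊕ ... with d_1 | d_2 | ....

Answer: M ≅ ℤ^1 ⊕ ℤ/4 ⊕ ℤ/8 ⊕ ℤ/16

Derivation:
rank_ℚ(R)=3; free=4−3=1
SNF(R) diag = [4, 8, 16] → torsion [4, 8, 16]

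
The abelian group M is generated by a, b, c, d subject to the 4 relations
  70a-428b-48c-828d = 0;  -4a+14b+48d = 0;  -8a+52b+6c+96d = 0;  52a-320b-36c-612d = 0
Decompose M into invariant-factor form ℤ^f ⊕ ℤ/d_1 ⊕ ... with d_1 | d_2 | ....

rank_ℚ(R)=4; free=4−4=0
SNF(R) diag = [2, 6, 6, 12] → torsion [2, 6, 6, 12]

Answer: M ≅ ℤ/2 ⊕ ℤ/6 ⊕ ℤ/6 ⊕ ℤ/12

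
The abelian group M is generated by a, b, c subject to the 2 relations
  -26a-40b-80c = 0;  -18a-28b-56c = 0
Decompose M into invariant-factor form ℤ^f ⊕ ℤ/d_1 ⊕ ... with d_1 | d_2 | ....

rank_ℚ(R)=2; free=3−2=1
SNF(R) diag = [2, 4] → torsion [2, 4]

Answer: M ≅ ℤ^1 ⊕ ℤ/2 ⊕ ℤ/4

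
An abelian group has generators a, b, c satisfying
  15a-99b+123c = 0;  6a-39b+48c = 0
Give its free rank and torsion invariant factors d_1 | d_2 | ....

rank_ℚ(R)=2; free=3−2=1
SNF(R) diag = [3, 3] → torsion [3, 3]

Answer: M ≅ ℤ^1 ⊕ ℤ/3 ⊕ ℤ/3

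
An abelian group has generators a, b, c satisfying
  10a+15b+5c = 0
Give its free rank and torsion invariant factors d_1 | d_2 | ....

Answer: M ≅ ℤ^2 ⊕ ℤ/5

Derivation:
rank_ℚ(R)=1; free=3−1=2
SNF(R) diag = [5] → torsion [5]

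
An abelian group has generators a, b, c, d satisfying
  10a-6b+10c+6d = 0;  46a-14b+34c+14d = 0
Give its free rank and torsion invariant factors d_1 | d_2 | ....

Answer: M ≅ ℤ^2 ⊕ ℤ/2 ⊕ ℤ/4

Derivation:
rank_ℚ(R)=2; free=4−2=2
SNF(R) diag = [2, 4] → torsion [2, 4]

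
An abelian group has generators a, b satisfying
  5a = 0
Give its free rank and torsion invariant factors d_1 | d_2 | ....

Answer: M ≅ ℤ^1 ⊕ ℤ/5

Derivation:
rank_ℚ(R)=1; free=2−1=1
SNF(R) diag = [5] → torsion [5]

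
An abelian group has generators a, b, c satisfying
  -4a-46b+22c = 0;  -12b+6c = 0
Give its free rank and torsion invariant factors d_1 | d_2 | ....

Answer: M ≅ ℤ^1 ⊕ ℤ/2 ⊕ ℤ/6

Derivation:
rank_ℚ(R)=2; free=3−2=1
SNF(R) diag = [2, 6] → torsion [2, 6]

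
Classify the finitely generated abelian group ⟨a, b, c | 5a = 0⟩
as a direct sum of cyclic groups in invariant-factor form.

rank_ℚ(R)=1; free=3−1=2
SNF(R) diag = [5] → torsion [5]

Answer: M ≅ ℤ^2 ⊕ ℤ/5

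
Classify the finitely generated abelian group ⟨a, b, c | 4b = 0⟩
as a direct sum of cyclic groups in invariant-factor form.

rank_ℚ(R)=1; free=3−1=2
SNF(R) diag = [4] → torsion [4]

Answer: M ≅ ℤ^2 ⊕ ℤ/4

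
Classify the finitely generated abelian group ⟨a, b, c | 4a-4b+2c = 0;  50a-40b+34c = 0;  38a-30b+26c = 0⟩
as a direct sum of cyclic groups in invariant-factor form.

Answer: M ≅ ℤ/2 ⊕ ℤ/2 ⊕ ℤ/2

Derivation:
rank_ℚ(R)=3; free=3−3=0
SNF(R) diag = [2, 2, 2] → torsion [2, 2, 2]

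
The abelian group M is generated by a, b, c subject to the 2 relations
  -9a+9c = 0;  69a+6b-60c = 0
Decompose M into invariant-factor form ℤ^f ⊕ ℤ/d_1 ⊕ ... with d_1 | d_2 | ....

Answer: M ≅ ℤ^1 ⊕ ℤ/3 ⊕ ℤ/9

Derivation:
rank_ℚ(R)=2; free=3−2=1
SNF(R) diag = [3, 9] → torsion [3, 9]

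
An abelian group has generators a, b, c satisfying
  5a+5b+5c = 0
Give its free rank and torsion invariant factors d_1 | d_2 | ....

Answer: M ≅ ℤ^2 ⊕ ℤ/5

Derivation:
rank_ℚ(R)=1; free=3−1=2
SNF(R) diag = [5] → torsion [5]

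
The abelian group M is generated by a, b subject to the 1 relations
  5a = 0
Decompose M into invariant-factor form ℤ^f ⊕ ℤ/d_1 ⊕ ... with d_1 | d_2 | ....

Answer: M ≅ ℤ^1 ⊕ ℤ/5

Derivation:
rank_ℚ(R)=1; free=2−1=1
SNF(R) diag = [5] → torsion [5]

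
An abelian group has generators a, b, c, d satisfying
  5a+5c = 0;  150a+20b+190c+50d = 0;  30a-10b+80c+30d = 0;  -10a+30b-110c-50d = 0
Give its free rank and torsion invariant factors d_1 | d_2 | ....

rank_ℚ(R)=4; free=4−4=0
SNF(R) diag = [5, 10, 10, 10] → torsion [5, 10, 10, 10]

Answer: M ≅ ℤ/5 ⊕ ℤ/10 ⊕ ℤ/10 ⊕ ℤ/10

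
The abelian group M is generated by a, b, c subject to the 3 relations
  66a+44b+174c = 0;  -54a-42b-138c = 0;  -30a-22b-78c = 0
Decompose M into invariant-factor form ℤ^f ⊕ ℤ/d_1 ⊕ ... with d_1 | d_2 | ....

Answer: M ≅ ℤ/2 ⊕ ℤ/6 ⊕ ℤ/12

Derivation:
rank_ℚ(R)=3; free=3−3=0
SNF(R) diag = [2, 6, 12] → torsion [2, 6, 12]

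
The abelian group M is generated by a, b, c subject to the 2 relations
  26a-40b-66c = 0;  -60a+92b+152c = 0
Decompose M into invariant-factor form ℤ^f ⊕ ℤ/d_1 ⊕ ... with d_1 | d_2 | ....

rank_ℚ(R)=2; free=3−2=1
SNF(R) diag = [2, 4] → torsion [2, 4]

Answer: M ≅ ℤ^1 ⊕ ℤ/2 ⊕ ℤ/4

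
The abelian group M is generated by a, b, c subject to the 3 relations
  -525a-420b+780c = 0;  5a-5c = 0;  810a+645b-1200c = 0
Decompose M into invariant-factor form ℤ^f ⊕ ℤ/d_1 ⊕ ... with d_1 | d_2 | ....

Answer: M ≅ ℤ/5 ⊕ ℤ/15 ⊕ ℤ/45

Derivation:
rank_ℚ(R)=3; free=3−3=0
SNF(R) diag = [5, 15, 45] → torsion [5, 15, 45]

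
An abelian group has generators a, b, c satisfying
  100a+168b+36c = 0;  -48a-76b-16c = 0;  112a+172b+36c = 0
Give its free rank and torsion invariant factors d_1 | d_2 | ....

Answer: M ≅ ℤ/4 ⊕ ℤ/4 ⊕ ℤ/4

Derivation:
rank_ℚ(R)=3; free=3−3=0
SNF(R) diag = [4, 4, 4] → torsion [4, 4, 4]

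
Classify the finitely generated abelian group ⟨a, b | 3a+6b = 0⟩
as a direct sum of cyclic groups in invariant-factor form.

Answer: M ≅ ℤ^1 ⊕ ℤ/3

Derivation:
rank_ℚ(R)=1; free=2−1=1
SNF(R) diag = [3] → torsion [3]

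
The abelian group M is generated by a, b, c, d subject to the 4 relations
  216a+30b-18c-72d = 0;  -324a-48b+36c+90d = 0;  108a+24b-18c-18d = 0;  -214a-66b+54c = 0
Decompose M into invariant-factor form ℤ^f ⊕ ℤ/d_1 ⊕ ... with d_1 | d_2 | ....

rank_ℚ(R)=4; free=4−4=0
SNF(R) diag = [2, 6, 18, 54] → torsion [2, 6, 18, 54]

Answer: M ≅ ℤ/2 ⊕ ℤ/6 ⊕ ℤ/18 ⊕ ℤ/54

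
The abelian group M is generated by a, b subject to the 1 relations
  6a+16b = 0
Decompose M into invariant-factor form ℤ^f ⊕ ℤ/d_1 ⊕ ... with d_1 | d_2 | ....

rank_ℚ(R)=1; free=2−1=1
SNF(R) diag = [2] → torsion [2]

Answer: M ≅ ℤ^1 ⊕ ℤ/2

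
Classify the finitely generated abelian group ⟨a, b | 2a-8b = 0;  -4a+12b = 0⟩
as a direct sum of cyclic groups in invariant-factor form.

rank_ℚ(R)=2; free=2−2=0
SNF(R) diag = [2, 4] → torsion [2, 4]

Answer: M ≅ ℤ/2 ⊕ ℤ/4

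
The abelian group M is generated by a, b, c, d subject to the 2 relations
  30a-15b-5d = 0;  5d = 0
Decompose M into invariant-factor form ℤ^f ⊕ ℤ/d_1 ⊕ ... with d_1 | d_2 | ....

Answer: M ≅ ℤ^2 ⊕ ℤ/5 ⊕ ℤ/15

Derivation:
rank_ℚ(R)=2; free=4−2=2
SNF(R) diag = [5, 15] → torsion [5, 15]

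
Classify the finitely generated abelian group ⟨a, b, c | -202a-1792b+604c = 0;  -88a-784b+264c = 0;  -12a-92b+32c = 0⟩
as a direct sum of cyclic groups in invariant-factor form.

rank_ℚ(R)=3; free=3−3=0
SNF(R) diag = [2, 4, 8] → torsion [2, 4, 8]

Answer: M ≅ ℤ/2 ⊕ ℤ/4 ⊕ ℤ/8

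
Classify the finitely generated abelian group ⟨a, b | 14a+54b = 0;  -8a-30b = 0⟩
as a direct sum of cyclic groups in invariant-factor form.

rank_ℚ(R)=2; free=2−2=0
SNF(R) diag = [2, 6] → torsion [2, 6]

Answer: M ≅ ℤ/2 ⊕ ℤ/6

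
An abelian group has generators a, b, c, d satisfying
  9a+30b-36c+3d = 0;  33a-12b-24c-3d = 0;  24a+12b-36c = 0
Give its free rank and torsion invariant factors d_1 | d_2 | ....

rank_ℚ(R)=3; free=4−3=1
SNF(R) diag = [3, 6, 12] → torsion [3, 6, 12]

Answer: M ≅ ℤ^1 ⊕ ℤ/3 ⊕ ℤ/6 ⊕ ℤ/12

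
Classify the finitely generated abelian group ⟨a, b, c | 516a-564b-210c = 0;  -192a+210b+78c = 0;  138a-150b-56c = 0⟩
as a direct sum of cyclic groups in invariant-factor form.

rank_ℚ(R)=3; free=3−3=0
SNF(R) diag = [2, 6, 6] → torsion [2, 6, 6]

Answer: M ≅ ℤ/2 ⊕ ℤ/6 ⊕ ℤ/6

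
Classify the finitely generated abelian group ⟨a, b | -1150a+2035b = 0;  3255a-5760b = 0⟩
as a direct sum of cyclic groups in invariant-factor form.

Answer: M ≅ ℤ/5 ⊕ ℤ/15

Derivation:
rank_ℚ(R)=2; free=2−2=0
SNF(R) diag = [5, 15] → torsion [5, 15]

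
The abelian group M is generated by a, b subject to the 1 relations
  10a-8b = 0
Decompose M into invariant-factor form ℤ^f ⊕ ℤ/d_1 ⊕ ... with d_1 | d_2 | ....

Answer: M ≅ ℤ^1 ⊕ ℤ/2

Derivation:
rank_ℚ(R)=1; free=2−1=1
SNF(R) diag = [2] → torsion [2]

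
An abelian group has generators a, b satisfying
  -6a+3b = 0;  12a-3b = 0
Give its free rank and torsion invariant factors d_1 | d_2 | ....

Answer: M ≅ ℤ/3 ⊕ ℤ/6

Derivation:
rank_ℚ(R)=2; free=2−2=0
SNF(R) diag = [3, 6] → torsion [3, 6]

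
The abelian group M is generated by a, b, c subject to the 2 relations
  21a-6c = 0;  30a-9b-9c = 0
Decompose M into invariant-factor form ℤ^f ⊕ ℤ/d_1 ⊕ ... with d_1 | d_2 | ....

rank_ℚ(R)=2; free=3−2=1
SNF(R) diag = [3, 3] → torsion [3, 3]

Answer: M ≅ ℤ^1 ⊕ ℤ/3 ⊕ ℤ/3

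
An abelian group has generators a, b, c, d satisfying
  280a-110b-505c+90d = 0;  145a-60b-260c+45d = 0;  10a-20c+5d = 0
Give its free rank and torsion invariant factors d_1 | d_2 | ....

Answer: M ≅ ℤ^1 ⊕ ℤ/5 ⊕ ℤ/5 ⊕ ℤ/5

Derivation:
rank_ℚ(R)=3; free=4−3=1
SNF(R) diag = [5, 5, 5] → torsion [5, 5, 5]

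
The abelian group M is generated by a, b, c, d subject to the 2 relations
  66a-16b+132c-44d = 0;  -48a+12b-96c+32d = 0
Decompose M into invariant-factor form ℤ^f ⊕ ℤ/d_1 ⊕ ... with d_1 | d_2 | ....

Answer: M ≅ ℤ^2 ⊕ ℤ/2 ⊕ ℤ/4

Derivation:
rank_ℚ(R)=2; free=4−2=2
SNF(R) diag = [2, 4] → torsion [2, 4]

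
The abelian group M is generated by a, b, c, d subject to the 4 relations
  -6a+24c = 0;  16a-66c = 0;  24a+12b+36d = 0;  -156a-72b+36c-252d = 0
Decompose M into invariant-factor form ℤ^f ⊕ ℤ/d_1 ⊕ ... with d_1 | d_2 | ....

Answer: M ≅ ℤ/2 ⊕ ℤ/6 ⊕ ℤ/12 ⊕ ℤ/36

Derivation:
rank_ℚ(R)=4; free=4−4=0
SNF(R) diag = [2, 6, 12, 36] → torsion [2, 6, 12, 36]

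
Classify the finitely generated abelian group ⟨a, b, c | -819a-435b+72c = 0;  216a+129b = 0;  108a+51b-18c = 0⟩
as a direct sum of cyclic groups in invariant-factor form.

Answer: M ≅ ℤ/3 ⊕ ℤ/9 ⊕ ℤ/18

Derivation:
rank_ℚ(R)=3; free=3−3=0
SNF(R) diag = [3, 9, 18] → torsion [3, 9, 18]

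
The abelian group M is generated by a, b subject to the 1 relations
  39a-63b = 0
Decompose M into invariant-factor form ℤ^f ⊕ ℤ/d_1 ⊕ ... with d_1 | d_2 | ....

rank_ℚ(R)=1; free=2−1=1
SNF(R) diag = [3] → torsion [3]

Answer: M ≅ ℤ^1 ⊕ ℤ/3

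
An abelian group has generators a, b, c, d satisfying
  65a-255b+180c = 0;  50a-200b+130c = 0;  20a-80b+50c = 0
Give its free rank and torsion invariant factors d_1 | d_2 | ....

rank_ℚ(R)=3; free=4−3=1
SNF(R) diag = [5, 10, 10] → torsion [5, 10, 10]

Answer: M ≅ ℤ^1 ⊕ ℤ/5 ⊕ ℤ/10 ⊕ ℤ/10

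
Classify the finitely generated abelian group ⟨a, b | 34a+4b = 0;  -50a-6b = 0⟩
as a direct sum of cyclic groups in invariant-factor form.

rank_ℚ(R)=2; free=2−2=0
SNF(R) diag = [2, 2] → torsion [2, 2]

Answer: M ≅ ℤ/2 ⊕ ℤ/2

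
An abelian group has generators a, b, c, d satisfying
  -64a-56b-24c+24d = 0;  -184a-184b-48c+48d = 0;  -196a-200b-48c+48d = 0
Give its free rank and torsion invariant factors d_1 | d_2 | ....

Answer: M ≅ ℤ^1 ⊕ ℤ/4 ⊕ ℤ/8 ⊕ ℤ/24

Derivation:
rank_ℚ(R)=3; free=4−3=1
SNF(R) diag = [4, 8, 24] → torsion [4, 8, 24]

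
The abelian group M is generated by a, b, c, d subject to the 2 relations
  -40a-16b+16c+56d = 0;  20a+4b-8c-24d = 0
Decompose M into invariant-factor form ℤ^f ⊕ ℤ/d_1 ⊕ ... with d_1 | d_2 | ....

Answer: M ≅ ℤ^2 ⊕ ℤ/4 ⊕ ℤ/8

Derivation:
rank_ℚ(R)=2; free=4−2=2
SNF(R) diag = [4, 8] → torsion [4, 8]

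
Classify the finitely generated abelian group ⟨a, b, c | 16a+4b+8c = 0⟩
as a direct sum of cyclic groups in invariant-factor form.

Answer: M ≅ ℤ^2 ⊕ ℤ/4

Derivation:
rank_ℚ(R)=1; free=3−1=2
SNF(R) diag = [4] → torsion [4]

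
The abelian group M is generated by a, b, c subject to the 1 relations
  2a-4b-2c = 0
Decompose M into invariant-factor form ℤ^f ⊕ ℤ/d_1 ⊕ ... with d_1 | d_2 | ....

rank_ℚ(R)=1; free=3−1=2
SNF(R) diag = [2] → torsion [2]

Answer: M ≅ ℤ^2 ⊕ ℤ/2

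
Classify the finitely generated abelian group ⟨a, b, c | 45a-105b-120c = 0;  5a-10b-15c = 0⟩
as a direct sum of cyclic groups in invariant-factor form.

Answer: M ≅ ℤ^1 ⊕ ℤ/5 ⊕ ℤ/15

Derivation:
rank_ℚ(R)=2; free=3−2=1
SNF(R) diag = [5, 15] → torsion [5, 15]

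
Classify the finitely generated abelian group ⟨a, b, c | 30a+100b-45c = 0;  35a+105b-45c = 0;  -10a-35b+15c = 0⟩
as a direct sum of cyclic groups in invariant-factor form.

rank_ℚ(R)=3; free=3−3=0
SNF(R) diag = [5, 5, 15] → torsion [5, 5, 15]

Answer: M ≅ ℤ/5 ⊕ ℤ/5 ⊕ ℤ/15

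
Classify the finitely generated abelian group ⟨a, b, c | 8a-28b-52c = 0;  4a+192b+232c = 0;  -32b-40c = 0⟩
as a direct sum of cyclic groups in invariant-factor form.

Answer: M ≅ ℤ/4 ⊕ ℤ/4 ⊕ ℤ/8

Derivation:
rank_ℚ(R)=3; free=3−3=0
SNF(R) diag = [4, 4, 8] → torsion [4, 4, 8]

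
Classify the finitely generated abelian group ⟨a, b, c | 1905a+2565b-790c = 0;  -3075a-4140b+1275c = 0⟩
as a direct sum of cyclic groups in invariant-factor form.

rank_ℚ(R)=2; free=3−2=1
SNF(R) diag = [5, 15] → torsion [5, 15]

Answer: M ≅ ℤ^1 ⊕ ℤ/5 ⊕ ℤ/15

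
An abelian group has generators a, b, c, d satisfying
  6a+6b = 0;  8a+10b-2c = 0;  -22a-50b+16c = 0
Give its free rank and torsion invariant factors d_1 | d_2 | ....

rank_ℚ(R)=3; free=4−3=1
SNF(R) diag = [2, 6, 12] → torsion [2, 6, 12]

Answer: M ≅ ℤ^1 ⊕ ℤ/2 ⊕ ℤ/6 ⊕ ℤ/12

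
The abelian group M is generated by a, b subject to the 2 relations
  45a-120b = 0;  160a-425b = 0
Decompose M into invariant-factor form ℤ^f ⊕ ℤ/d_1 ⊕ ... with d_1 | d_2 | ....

Answer: M ≅ ℤ/5 ⊕ ℤ/15

Derivation:
rank_ℚ(R)=2; free=2−2=0
SNF(R) diag = [5, 15] → torsion [5, 15]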